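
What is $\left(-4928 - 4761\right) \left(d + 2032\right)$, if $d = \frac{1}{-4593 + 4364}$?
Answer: $- \frac{4508553303}{229} \approx -1.9688 \cdot 10^{7}$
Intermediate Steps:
$d = - \frac{1}{229}$ ($d = \frac{1}{-229} = - \frac{1}{229} \approx -0.0043668$)
$\left(-4928 - 4761\right) \left(d + 2032\right) = \left(-4928 - 4761\right) \left(- \frac{1}{229} + 2032\right) = \left(-9689\right) \frac{465327}{229} = - \frac{4508553303}{229}$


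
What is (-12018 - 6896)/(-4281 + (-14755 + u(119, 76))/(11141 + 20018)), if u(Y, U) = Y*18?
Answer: 42095809/9528878 ≈ 4.4177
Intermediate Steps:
u(Y, U) = 18*Y
(-12018 - 6896)/(-4281 + (-14755 + u(119, 76))/(11141 + 20018)) = (-12018 - 6896)/(-4281 + (-14755 + 18*119)/(11141 + 20018)) = -18914/(-4281 + (-14755 + 2142)/31159) = -18914/(-4281 - 12613*1/31159) = -18914/(-4281 - 12613/31159) = -18914/(-133404292/31159) = -18914*(-31159/133404292) = 42095809/9528878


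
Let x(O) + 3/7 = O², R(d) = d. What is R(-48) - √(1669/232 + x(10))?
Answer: -48 - √70395122/812 ≈ -58.333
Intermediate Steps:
x(O) = -3/7 + O²
R(-48) - √(1669/232 + x(10)) = -48 - √(1669/232 + (-3/7 + 10²)) = -48 - √(1669*(1/232) + (-3/7 + 100)) = -48 - √(1669/232 + 697/7) = -48 - √(173387/1624) = -48 - √70395122/812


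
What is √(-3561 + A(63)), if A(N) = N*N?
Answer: 2*√102 ≈ 20.199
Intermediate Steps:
A(N) = N²
√(-3561 + A(63)) = √(-3561 + 63²) = √(-3561 + 3969) = √408 = 2*√102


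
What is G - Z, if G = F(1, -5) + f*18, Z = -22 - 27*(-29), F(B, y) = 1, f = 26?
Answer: -292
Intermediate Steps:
Z = 761 (Z = -22 + 783 = 761)
G = 469 (G = 1 + 26*18 = 1 + 468 = 469)
G - Z = 469 - 1*761 = 469 - 761 = -292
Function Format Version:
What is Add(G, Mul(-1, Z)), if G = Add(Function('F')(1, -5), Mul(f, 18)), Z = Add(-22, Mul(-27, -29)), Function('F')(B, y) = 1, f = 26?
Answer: -292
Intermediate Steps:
Z = 761 (Z = Add(-22, 783) = 761)
G = 469 (G = Add(1, Mul(26, 18)) = Add(1, 468) = 469)
Add(G, Mul(-1, Z)) = Add(469, Mul(-1, 761)) = Add(469, -761) = -292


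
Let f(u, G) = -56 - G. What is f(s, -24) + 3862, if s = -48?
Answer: 3830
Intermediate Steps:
f(s, -24) + 3862 = (-56 - 1*(-24)) + 3862 = (-56 + 24) + 3862 = -32 + 3862 = 3830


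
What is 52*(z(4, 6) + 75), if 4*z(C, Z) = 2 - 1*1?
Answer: 3913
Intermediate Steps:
z(C, Z) = ¼ (z(C, Z) = (2 - 1*1)/4 = (2 - 1)/4 = (¼)*1 = ¼)
52*(z(4, 6) + 75) = 52*(¼ + 75) = 52*(301/4) = 3913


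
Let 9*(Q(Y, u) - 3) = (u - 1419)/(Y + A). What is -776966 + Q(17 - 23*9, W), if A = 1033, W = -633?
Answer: -218326679/281 ≈ -7.7696e+5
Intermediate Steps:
Q(Y, u) = 3 + (-1419 + u)/(9*(1033 + Y)) (Q(Y, u) = 3 + ((u - 1419)/(Y + 1033))/9 = 3 + ((-1419 + u)/(1033 + Y))/9 = 3 + (-1419 + u)/(9*(1033 + Y)))
-776966 + Q(17 - 23*9, W) = -776966 + (26472 - 633 + 27*(17 - 23*9))/(9*(1033 + (17 - 23*9))) = -776966 + (26472 - 633 + 27*(17 - 207))/(9*(1033 + (17 - 207))) = -776966 + (26472 - 633 + 27*(-190))/(9*(1033 - 190)) = -776966 + (⅑)*(26472 - 633 - 5130)/843 = -776966 + (⅑)*(1/843)*20709 = -776966 + 767/281 = -218326679/281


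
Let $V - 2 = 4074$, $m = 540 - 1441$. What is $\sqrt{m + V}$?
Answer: $5 \sqrt{127} \approx 56.347$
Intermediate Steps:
$m = -901$
$V = 4076$ ($V = 2 + 4074 = 4076$)
$\sqrt{m + V} = \sqrt{-901 + 4076} = \sqrt{3175} = 5 \sqrt{127}$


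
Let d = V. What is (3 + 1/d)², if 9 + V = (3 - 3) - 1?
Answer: 841/100 ≈ 8.4100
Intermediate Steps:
V = -10 (V = -9 + ((3 - 3) - 1) = -9 + (0 - 1) = -9 - 1 = -10)
d = -10
(3 + 1/d)² = (3 + 1/(-10))² = (3 - ⅒)² = (29/10)² = 841/100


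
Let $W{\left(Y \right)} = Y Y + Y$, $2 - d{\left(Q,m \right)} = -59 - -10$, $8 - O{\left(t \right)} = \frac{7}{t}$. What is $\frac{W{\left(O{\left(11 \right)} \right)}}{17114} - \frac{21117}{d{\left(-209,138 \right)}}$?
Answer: $- \frac{7288096141}{17601749} \approx -414.06$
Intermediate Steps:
$O{\left(t \right)} = 8 - \frac{7}{t}$
$d{\left(Q,m \right)} = 51$ ($d{\left(Q,m \right)} = 2 - \left(-59 - -10\right) = 2 - \left(-59 + 10\right) = 2 - -49 = 2 + 49 = 51$)
$W{\left(Y \right)} = Y + Y^{2}$ ($W{\left(Y \right)} = Y^{2} + Y = Y + Y^{2}$)
$\frac{W{\left(O{\left(11 \right)} \right)}}{17114} - \frac{21117}{d{\left(-209,138 \right)}} = \frac{\left(8 - \frac{7}{11}\right) \left(1 + \left(8 - \frac{7}{11}\right)\right)}{17114} - \frac{21117}{51} = \left(8 - \frac{7}{11}\right) \left(1 + \left(8 - \frac{7}{11}\right)\right) \frac{1}{17114} - \frac{7039}{17} = \frac{81 \left(1 + \frac{81}{11}\right)}{11} \cdot \frac{1}{17114} - \frac{7039}{17} = \frac{81}{11} \cdot \frac{92}{11} \cdot \frac{1}{17114} - \frac{7039}{17} = \frac{7452}{121} \cdot \frac{1}{17114} - \frac{7039}{17} = \frac{3726}{1035397} - \frac{7039}{17} = - \frac{7288096141}{17601749}$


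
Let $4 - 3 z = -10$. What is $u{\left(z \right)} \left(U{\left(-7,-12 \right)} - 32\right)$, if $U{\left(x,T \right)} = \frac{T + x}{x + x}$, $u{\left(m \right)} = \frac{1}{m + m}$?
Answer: $- \frac{1287}{392} \approx -3.2832$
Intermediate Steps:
$z = \frac{14}{3}$ ($z = \frac{4}{3} - - \frac{10}{3} = \frac{4}{3} + \frac{10}{3} = \frac{14}{3} \approx 4.6667$)
$u{\left(m \right)} = \frac{1}{2 m}$
$U{\left(x,T \right)} = \frac{T + x}{2 x}$
$u{\left(z \right)} \left(U{\left(-7,-12 \right)} - 32\right) = \frac{1}{2 \cdot \frac{14}{3}} \left(\frac{-12 - 7}{2 \left(-7\right)} - 32\right) = \frac{1}{2} \cdot \frac{3}{14} \left(\frac{1}{2} \left(- \frac{1}{7}\right) \left(-19\right) - 32\right) = \frac{3 \left(\frac{19}{14} - 32\right)}{28} = \frac{3}{28} \left(- \frac{429}{14}\right) = - \frac{1287}{392}$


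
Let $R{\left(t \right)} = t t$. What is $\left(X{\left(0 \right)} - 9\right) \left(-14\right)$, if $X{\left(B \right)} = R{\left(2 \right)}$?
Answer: $70$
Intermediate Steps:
$R{\left(t \right)} = t^{2}$
$X{\left(B \right)} = 4$ ($X{\left(B \right)} = 2^{2} = 4$)
$\left(X{\left(0 \right)} - 9\right) \left(-14\right) = \left(4 - 9\right) \left(-14\right) = \left(-5\right) \left(-14\right) = 70$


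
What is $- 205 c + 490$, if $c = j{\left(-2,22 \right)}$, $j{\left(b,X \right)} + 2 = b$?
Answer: $1310$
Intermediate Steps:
$j{\left(b,X \right)} = -2 + b$
$c = -4$ ($c = -2 - 2 = -4$)
$- 205 c + 490 = \left(-205\right) \left(-4\right) + 490 = 820 + 490 = 1310$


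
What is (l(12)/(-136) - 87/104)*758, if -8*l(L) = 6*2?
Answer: -1106301/1768 ≈ -625.74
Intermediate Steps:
l(L) = -3/2 (l(L) = -3*2/4 = -⅛*12 = -3/2)
(l(12)/(-136) - 87/104)*758 = (-3/2/(-136) - 87/104)*758 = (-3/2*(-1/136) - 87*1/104)*758 = (3/272 - 87/104)*758 = -2919/3536*758 = -1106301/1768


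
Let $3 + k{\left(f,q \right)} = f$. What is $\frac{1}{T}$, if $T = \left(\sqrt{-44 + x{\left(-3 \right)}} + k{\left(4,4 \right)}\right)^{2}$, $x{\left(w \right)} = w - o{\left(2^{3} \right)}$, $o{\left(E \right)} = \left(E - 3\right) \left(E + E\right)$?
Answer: $\frac{1}{\left(1 + i \sqrt{127}\right)^{2}} \approx -0.0076904 - 0.0013757 i$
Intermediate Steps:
$o{\left(E \right)} = 2 E \left(-3 + E\right)$ ($o{\left(E \right)} = \left(-3 + E\right) 2 E = 2 E \left(-3 + E\right)$)
$k{\left(f,q \right)} = -3 + f$
$x{\left(w \right)} = -80 + w$ ($x{\left(w \right)} = w - 2 \cdot 2^{3} \left(-3 + 2^{3}\right) = w - 2 \cdot 8 \left(-3 + 8\right) = w - 2 \cdot 8 \cdot 5 = w - 80 = -80 + w$)
$T = \left(1 + i \sqrt{127}\right)^{2}$ ($T = \left(\sqrt{-44 - 83} + \left(-3 + 4\right)\right)^{2} = \left(\sqrt{-44 - 83} + 1\right)^{2} = \left(\sqrt{-127} + 1\right)^{2} = \left(i \sqrt{127} + 1\right)^{2} = \left(1 + i \sqrt{127}\right)^{2} \approx -126.0 + 22.539 i$)
$\frac{1}{T} = \frac{1}{\left(1 + i \sqrt{127}\right)^{2}}$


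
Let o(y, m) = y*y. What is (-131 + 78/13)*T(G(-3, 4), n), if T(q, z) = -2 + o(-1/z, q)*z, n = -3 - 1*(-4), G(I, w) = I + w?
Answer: 125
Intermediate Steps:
o(y, m) = y²
n = 1 (n = -3 + 4 = 1)
T(q, z) = -2 + 1/z (T(q, z) = -2 + (-1/z)²*z = -2 + z/z² = -2 + 1/z)
(-131 + 78/13)*T(G(-3, 4), n) = (-131 + 78/13)*(-2 + 1/1) = (-131 + 78*(1/13))*(-2 + 1) = (-131 + 6)*(-1) = -125*(-1) = 125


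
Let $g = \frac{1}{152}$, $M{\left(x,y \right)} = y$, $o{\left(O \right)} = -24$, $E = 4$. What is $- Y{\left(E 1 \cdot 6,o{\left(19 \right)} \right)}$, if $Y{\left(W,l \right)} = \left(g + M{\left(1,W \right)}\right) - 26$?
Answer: $\frac{303}{152} \approx 1.9934$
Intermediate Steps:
$g = \frac{1}{152} \approx 0.0065789$
$Y{\left(W,l \right)} = - \frac{3951}{152} + W$ ($Y{\left(W,l \right)} = \left(\frac{1}{152} + W\right) - 26 = - \frac{3951}{152} + W$)
$- Y{\left(E 1 \cdot 6,o{\left(19 \right)} \right)} = - (- \frac{3951}{152} + 4 \cdot 1 \cdot 6) = - (- \frac{3951}{152} + 4 \cdot 6) = - (- \frac{3951}{152} + 24) = \left(-1\right) \left(- \frac{303}{152}\right) = \frac{303}{152}$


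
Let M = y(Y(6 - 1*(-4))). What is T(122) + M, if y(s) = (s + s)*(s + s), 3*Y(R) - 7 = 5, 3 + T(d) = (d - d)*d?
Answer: 61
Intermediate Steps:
T(d) = -3 (T(d) = -3 + (d - d)*d = -3 + 0*d = -3 + 0 = -3)
Y(R) = 4 (Y(R) = 7/3 + (1/3)*5 = 7/3 + 5/3 = 4)
y(s) = 4*s**2 (y(s) = (2*s)*(2*s) = 4*s**2)
M = 64 (M = 4*4**2 = 4*16 = 64)
T(122) + M = -3 + 64 = 61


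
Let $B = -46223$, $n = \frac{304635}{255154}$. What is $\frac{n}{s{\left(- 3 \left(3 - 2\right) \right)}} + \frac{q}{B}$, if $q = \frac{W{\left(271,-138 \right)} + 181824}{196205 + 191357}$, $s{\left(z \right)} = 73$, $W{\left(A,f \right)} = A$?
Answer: $\frac{1363481108076005}{83418920838857723} \approx 0.016345$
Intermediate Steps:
$n = \frac{304635}{255154}$ ($n = 304635 \cdot \frac{1}{255154} = \frac{304635}{255154} \approx 1.1939$)
$q = \frac{182095}{387562}$ ($q = \frac{271 + 181824}{196205 + 191357} = \frac{182095}{387562} \approx 0.46985$)
$\frac{n}{s{\left(- 3 \left(3 - 2\right) \right)}} + \frac{q}{B} = \frac{304635}{255154 \cdot 73} + \frac{182095}{387562 \left(-46223\right)} = \frac{304635}{255154} \cdot \frac{1}{73} + \frac{182095}{387562} \left(- \frac{1}{46223}\right) = \frac{304635}{18626242} - \frac{182095}{17914278326} = \frac{1363481108076005}{83418920838857723}$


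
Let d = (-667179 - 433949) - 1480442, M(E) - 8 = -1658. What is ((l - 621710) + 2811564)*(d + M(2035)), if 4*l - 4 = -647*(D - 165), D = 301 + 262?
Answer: -5490578570770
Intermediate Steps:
D = 563
l = -128751/2 (l = 1 + (-647*(563 - 165))/4 = 1 + (-647*398)/4 = 1 + (1/4)*(-257506) = 1 - 128753/2 = -128751/2 ≈ -64376.)
M(E) = -1650 (M(E) = 8 - 1658 = -1650)
d = -2581570 (d = -1101128 - 1480442 = -2581570)
((l - 621710) + 2811564)*(d + M(2035)) = ((-128751/2 - 621710) + 2811564)*(-2581570 - 1650) = (-1372171/2 + 2811564)*(-2583220) = (4250957/2)*(-2583220) = -5490578570770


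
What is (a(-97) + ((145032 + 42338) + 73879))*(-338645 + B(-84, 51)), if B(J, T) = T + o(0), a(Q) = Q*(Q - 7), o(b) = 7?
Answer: -91871180819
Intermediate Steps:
a(Q) = Q*(-7 + Q)
B(J, T) = 7 + T (B(J, T) = T + 7 = 7 + T)
(a(-97) + ((145032 + 42338) + 73879))*(-338645 + B(-84, 51)) = (-97*(-7 - 97) + ((145032 + 42338) + 73879))*(-338645 + (7 + 51)) = (-97*(-104) + (187370 + 73879))*(-338645 + 58) = (10088 + 261249)*(-338587) = 271337*(-338587) = -91871180819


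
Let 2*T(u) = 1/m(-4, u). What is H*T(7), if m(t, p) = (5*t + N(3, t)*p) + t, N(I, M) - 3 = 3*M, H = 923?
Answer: -923/174 ≈ -5.3046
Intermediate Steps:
N(I, M) = 3 + 3*M
m(t, p) = 6*t + p*(3 + 3*t) (m(t, p) = (5*t + (3 + 3*t)*p) + t = (5*t + p*(3 + 3*t)) + t = 6*t + p*(3 + 3*t))
T(u) = 1/(2*(-24 - 9*u)) (T(u) = 1/(2*(6*(-4) + 3*u*(1 - 4))) = 1/(2*(-24 + 3*u*(-3))) = 1/(2*(-24 - 9*u)))
H*T(7) = 923*(-1/(48 + 18*7)) = 923*(-1/(48 + 126)) = 923*(-1/174) = -923/174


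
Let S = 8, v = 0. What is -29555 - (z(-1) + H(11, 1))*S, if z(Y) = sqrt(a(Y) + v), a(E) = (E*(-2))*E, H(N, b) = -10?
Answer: -29475 - 8*I*sqrt(2) ≈ -29475.0 - 11.314*I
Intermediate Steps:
a(E) = -2*E**2 (a(E) = (-2*E)*E = -2*E**2)
z(Y) = sqrt(2)*sqrt(-Y**2) (z(Y) = sqrt(-2*Y**2 + 0) = sqrt(-2*Y**2) = sqrt(2)*sqrt(-Y**2))
-29555 - (z(-1) + H(11, 1))*S = -29555 - (sqrt(2)*sqrt(-1*(-1)**2) - 10)*8 = -29555 - (sqrt(2)*sqrt(-1*1) - 10)*8 = -29555 - (sqrt(2)*sqrt(-1) - 10)*8 = -29555 - (sqrt(2)*I - 10)*8 = -29555 - (I*sqrt(2) - 10)*8 = -29555 - (-10 + I*sqrt(2))*8 = -29555 - (-80 + 8*I*sqrt(2)) = -29555 + (80 - 8*I*sqrt(2)) = -29475 - 8*I*sqrt(2)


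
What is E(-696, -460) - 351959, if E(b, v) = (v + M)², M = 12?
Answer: -151255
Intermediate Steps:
E(b, v) = (12 + v)² (E(b, v) = (v + 12)² = (12 + v)²)
E(-696, -460) - 351959 = (12 - 460)² - 351959 = (-448)² - 351959 = 200704 - 351959 = -151255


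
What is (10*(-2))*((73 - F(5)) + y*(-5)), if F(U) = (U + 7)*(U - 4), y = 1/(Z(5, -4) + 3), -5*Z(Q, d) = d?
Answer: -22680/19 ≈ -1193.7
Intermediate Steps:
Z(Q, d) = -d/5
y = 5/19 (y = 1/(-⅕*(-4) + 3) = 1/(⅘ + 3) = 1/(19/5) = 5/19 ≈ 0.26316)
F(U) = (-4 + U)*(7 + U) (F(U) = (7 + U)*(-4 + U) = (-4 + U)*(7 + U))
(10*(-2))*((73 - F(5)) + y*(-5)) = (10*(-2))*((73 - (-28 + 5² + 3*5)) + (5/19)*(-5)) = -20*((73 - (-28 + 25 + 15)) - 25/19) = -20*((73 - 1*12) - 25/19) = -20*((73 - 12) - 25/19) = -20*(61 - 25/19) = -20*1134/19 = -22680/19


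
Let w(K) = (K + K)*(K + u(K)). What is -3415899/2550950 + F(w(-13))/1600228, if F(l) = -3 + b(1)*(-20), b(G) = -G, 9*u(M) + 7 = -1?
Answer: -2733086929411/2041050808300 ≈ -1.3391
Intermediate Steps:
u(M) = -8/9 (u(M) = -7/9 + (⅑)*(-1) = -7/9 - ⅑ = -8/9)
w(K) = 2*K*(-8/9 + K) (w(K) = (K + K)*(K - 8/9) = (2*K)*(-8/9 + K) = 2*K*(-8/9 + K))
F(l) = 17 (F(l) = -3 - 1*1*(-20) = -3 - 1*(-20) = -3 + 20 = 17)
-3415899/2550950 + F(w(-13))/1600228 = -3415899/2550950 + 17/1600228 = -2733086929411/2041050808300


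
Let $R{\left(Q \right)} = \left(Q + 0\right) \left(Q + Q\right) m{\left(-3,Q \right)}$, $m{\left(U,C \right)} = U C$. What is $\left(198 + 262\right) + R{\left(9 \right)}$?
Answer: $-3914$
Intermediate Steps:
$m{\left(U,C \right)} = C U$
$R{\left(Q \right)} = - 6 Q^{3}$ ($R{\left(Q \right)} = \left(Q + 0\right) \left(Q + Q\right) Q \left(-3\right) = Q 2 Q \left(- 3 Q\right) = 2 Q^{2} \left(- 3 Q\right) = - 6 Q^{3}$)
$\left(198 + 262\right) + R{\left(9 \right)} = \left(198 + 262\right) - 6 \cdot 9^{3} = 460 - 4374 = -3914$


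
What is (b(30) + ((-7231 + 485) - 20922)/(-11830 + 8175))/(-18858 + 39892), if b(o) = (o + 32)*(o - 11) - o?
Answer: 2111804/38439635 ≈ 0.054938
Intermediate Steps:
b(o) = -o + (-11 + o)*(32 + o) (b(o) = (32 + o)*(-11 + o) - o = (-11 + o)*(32 + o) - o = -o + (-11 + o)*(32 + o))
(b(30) + ((-7231 + 485) - 20922)/(-11830 + 8175))/(-18858 + 39892) = ((-352 + 30**2 + 20*30) + ((-7231 + 485) - 20922)/(-11830 + 8175))/(-18858 + 39892) = ((-352 + 900 + 600) + (-6746 - 20922)/(-3655))/21034 = (1148 - 27668*(-1/3655))*(1/21034) = (1148 + 27668/3655)*(1/21034) = (4223608/3655)*(1/21034) = 2111804/38439635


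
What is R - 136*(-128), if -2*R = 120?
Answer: 17348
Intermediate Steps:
R = -60 (R = -½*120 = -60)
R - 136*(-128) = -60 - 136*(-128) = -60 + 17408 = 17348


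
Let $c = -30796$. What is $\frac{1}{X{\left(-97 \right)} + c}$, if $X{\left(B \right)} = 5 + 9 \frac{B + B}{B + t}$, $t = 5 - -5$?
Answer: $- \frac{29}{892357} \approx -3.2498 \cdot 10^{-5}$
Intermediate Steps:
$t = 10$ ($t = 5 + 5 = 10$)
$X{\left(B \right)} = 5 + \frac{18 B}{10 + B}$ ($X{\left(B \right)} = 5 + 9 \frac{B + B}{B + 10} = 5 + 9 \frac{2 B}{10 + B} = 5 + \frac{18 B}{10 + B}$)
$\frac{1}{X{\left(-97 \right)} + c} = \frac{1}{\frac{50 + 23 \left(-97\right)}{10 - 97} - 30796} = \frac{1}{\frac{50 - 2231}{-87} - 30796} = \frac{1}{\left(- \frac{1}{87}\right) \left(-2181\right) - 30796} = \frac{1}{\frac{727}{29} - 30796} = \frac{1}{- \frac{892357}{29}} = - \frac{29}{892357}$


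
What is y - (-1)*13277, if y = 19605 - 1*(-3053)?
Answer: 35935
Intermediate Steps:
y = 22658 (y = 19605 + 3053 = 22658)
y - (-1)*13277 = 22658 - (-1)*13277 = 22658 - 1*(-13277) = 22658 + 13277 = 35935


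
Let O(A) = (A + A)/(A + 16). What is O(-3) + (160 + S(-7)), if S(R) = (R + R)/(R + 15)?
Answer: 8205/52 ≈ 157.79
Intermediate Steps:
S(R) = 2*R/(15 + R) (S(R) = (2*R)/(15 + R) = 2*R/(15 + R))
O(A) = 2*A/(16 + A) (O(A) = (2*A)/(16 + A) = 2*A/(16 + A))
O(-3) + (160 + S(-7)) = 2*(-3)/(16 - 3) + (160 + 2*(-7)/(15 - 7)) = 2*(-3)/13 + (160 + 2*(-7)/8) = 2*(-3)*(1/13) + (160 + 2*(-7)*(1/8)) = -6/13 + (160 - 7/4) = -6/13 + 633/4 = 8205/52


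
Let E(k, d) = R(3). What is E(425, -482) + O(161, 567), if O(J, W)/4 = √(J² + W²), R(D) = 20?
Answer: 20 + 28*√7090 ≈ 2377.7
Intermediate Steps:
E(k, d) = 20
O(J, W) = 4*√(J² + W²)
E(425, -482) + O(161, 567) = 20 + 4*√(161² + 567²) = 20 + 4*√(25921 + 321489) = 20 + 4*√347410 = 20 + 4*(7*√7090) = 20 + 28*√7090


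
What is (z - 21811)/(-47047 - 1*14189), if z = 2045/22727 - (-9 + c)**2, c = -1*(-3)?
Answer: 41376227/115975881 ≈ 0.35677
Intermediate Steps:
c = 3
z = -816127/22727 (z = 2045/22727 - (-9 + 3)**2 = 2045*(1/22727) - 1*(-6)**2 = 2045/22727 - 1*36 = 2045/22727 - 36 = -816127/22727 ≈ -35.910)
(z - 21811)/(-47047 - 1*14189) = (-816127/22727 - 21811)/(-47047 - 1*14189) = -496514724/(22727*(-47047 - 14189)) = -496514724/22727/(-61236) = -496514724/22727*(-1/61236) = 41376227/115975881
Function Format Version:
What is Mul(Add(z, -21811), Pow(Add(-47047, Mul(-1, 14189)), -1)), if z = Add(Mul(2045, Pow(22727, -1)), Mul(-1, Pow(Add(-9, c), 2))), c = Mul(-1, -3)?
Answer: Rational(41376227, 115975881) ≈ 0.35677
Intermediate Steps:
c = 3
z = Rational(-816127, 22727) (z = Add(Mul(2045, Pow(22727, -1)), Mul(-1, Pow(Add(-9, 3), 2))) = Add(Mul(2045, Rational(1, 22727)), Mul(-1, Pow(-6, 2))) = Add(Rational(2045, 22727), Mul(-1, 36)) = Add(Rational(2045, 22727), -36) = Rational(-816127, 22727) ≈ -35.910)
Mul(Add(z, -21811), Pow(Add(-47047, Mul(-1, 14189)), -1)) = Mul(Add(Rational(-816127, 22727), -21811), Pow(Add(-47047, Mul(-1, 14189)), -1)) = Mul(Rational(-496514724, 22727), Pow(Add(-47047, -14189), -1)) = Mul(Rational(-496514724, 22727), Pow(-61236, -1)) = Mul(Rational(-496514724, 22727), Rational(-1, 61236)) = Rational(41376227, 115975881)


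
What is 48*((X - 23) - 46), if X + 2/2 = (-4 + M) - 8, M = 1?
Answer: -3888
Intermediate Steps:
X = -12 (X = -1 + ((-4 + 1) - 8) = -1 + (-3 - 8) = -1 - 11 = -12)
48*((X - 23) - 46) = 48*((-12 - 23) - 46) = 48*(-35 - 46) = 48*(-81) = -3888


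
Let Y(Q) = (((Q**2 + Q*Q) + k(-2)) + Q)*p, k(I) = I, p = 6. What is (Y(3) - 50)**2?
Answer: 4096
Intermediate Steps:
Y(Q) = -12 + 6*Q + 12*Q**2 (Y(Q) = (((Q**2 + Q*Q) - 2) + Q)*6 = (((Q**2 + Q**2) - 2) + Q)*6 = ((2*Q**2 - 2) + Q)*6 = ((-2 + 2*Q**2) + Q)*6 = (-2 + Q + 2*Q**2)*6 = -12 + 6*Q + 12*Q**2)
(Y(3) - 50)**2 = ((-12 + 6*3 + 12*3**2) - 50)**2 = ((-12 + 18 + 12*9) - 50)**2 = ((-12 + 18 + 108) - 50)**2 = (114 - 50)**2 = 64**2 = 4096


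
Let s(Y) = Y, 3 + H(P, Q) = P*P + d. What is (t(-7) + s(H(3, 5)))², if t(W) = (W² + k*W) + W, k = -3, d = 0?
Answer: 4761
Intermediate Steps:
H(P, Q) = -3 + P² (H(P, Q) = -3 + (P*P + 0) = -3 + (P² + 0) = -3 + P²)
t(W) = W² - 2*W (t(W) = (W² - 3*W) + W = W² - 2*W)
(t(-7) + s(H(3, 5)))² = (-7*(-2 - 7) + (-3 + 3²))² = (-7*(-9) + (-3 + 9))² = (63 + 6)² = 69² = 4761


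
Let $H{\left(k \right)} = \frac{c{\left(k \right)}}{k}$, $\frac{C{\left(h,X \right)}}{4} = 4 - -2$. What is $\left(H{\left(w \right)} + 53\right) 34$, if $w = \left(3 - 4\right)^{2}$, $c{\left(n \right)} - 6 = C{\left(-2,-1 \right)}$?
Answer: $2822$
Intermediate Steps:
$C{\left(h,X \right)} = 24$ ($C{\left(h,X \right)} = 4 \left(4 - -2\right) = 4 \left(4 + 2\right) = 4 \cdot 6 = 24$)
$c{\left(n \right)} = 30$ ($c{\left(n \right)} = 6 + 24 = 30$)
$w = 1$ ($w = \left(-1\right)^{2} = 1$)
$H{\left(k \right)} = \frac{30}{k}$
$\left(H{\left(w \right)} + 53\right) 34 = \left(\frac{30}{1} + 53\right) 34 = \left(30 \cdot 1 + 53\right) 34 = \left(30 + 53\right) 34 = 83 \cdot 34 = 2822$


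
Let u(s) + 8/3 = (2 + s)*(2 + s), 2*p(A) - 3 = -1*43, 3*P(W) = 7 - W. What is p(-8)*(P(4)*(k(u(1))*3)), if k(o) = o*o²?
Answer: -137180/9 ≈ -15242.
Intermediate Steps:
P(W) = 7/3 - W/3 (P(W) = (7 - W)/3 = 7/3 - W/3)
p(A) = -20 (p(A) = 3/2 + (-1*43)/2 = 3/2 + (½)*(-43) = 3/2 - 43/2 = -20)
u(s) = -8/3 + (2 + s)² (u(s) = -8/3 + (2 + s)*(2 + s) = -8/3 + (2 + s)²)
k(o) = o³
p(-8)*(P(4)*(k(u(1))*3)) = -20*(7/3 - ⅓*4)*(-8/3 + (2 + 1)²)³*3 = -20*(7/3 - 4/3)*(-8/3 + 3²)³*3 = -20*(-8/3 + 9)³*3 = -20*(19/3)³*3 = -20*(6859/27)*3 = -20*6859/9 = -137180/9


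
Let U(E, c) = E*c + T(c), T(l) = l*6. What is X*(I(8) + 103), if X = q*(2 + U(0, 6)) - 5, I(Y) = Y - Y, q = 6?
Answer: 22969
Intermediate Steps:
I(Y) = 0
T(l) = 6*l
U(E, c) = 6*c + E*c (U(E, c) = E*c + 6*c = 6*c + E*c)
X = 223 (X = 6*(2 + 6*(6 + 0)) - 5 = 6*(2 + 6*6) - 5 = 6*(2 + 36) - 5 = 6*38 - 5 = 228 - 5 = 223)
X*(I(8) + 103) = 223*(0 + 103) = 223*103 = 22969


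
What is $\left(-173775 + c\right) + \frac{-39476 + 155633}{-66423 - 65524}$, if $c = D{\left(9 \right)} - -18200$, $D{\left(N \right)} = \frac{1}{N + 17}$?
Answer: $- \frac{533721905785}{3430622} \approx -1.5558 \cdot 10^{5}$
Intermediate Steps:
$D{\left(N \right)} = \frac{1}{17 + N}$
$c = \frac{473201}{26}$ ($c = \frac{1}{17 + 9} - -18200 = \frac{1}{26} + 18200 = \frac{473201}{26} \approx 18200.0$)
$\left(-173775 + c\right) + \frac{-39476 + 155633}{-66423 - 65524} = \left(-173775 + \frac{473201}{26}\right) + \frac{-39476 + 155633}{-66423 - 65524} = - \frac{4044949}{26} + \frac{116157}{-131947} = - \frac{4044949}{26} + 116157 \left(- \frac{1}{131947}\right) = - \frac{4044949}{26} - \frac{116157}{131947} = - \frac{533721905785}{3430622}$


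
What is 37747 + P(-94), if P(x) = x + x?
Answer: 37559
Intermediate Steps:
P(x) = 2*x
37747 + P(-94) = 37747 + 2*(-94) = 37747 - 188 = 37559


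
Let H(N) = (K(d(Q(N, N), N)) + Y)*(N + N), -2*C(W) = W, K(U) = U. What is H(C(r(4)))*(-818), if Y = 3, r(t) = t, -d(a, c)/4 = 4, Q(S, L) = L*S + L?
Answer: -42536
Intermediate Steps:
Q(S, L) = L + L*S
d(a, c) = -16 (d(a, c) = -4*4 = -16)
C(W) = -W/2
H(N) = -26*N (H(N) = (-16 + 3)*(N + N) = -26*N)
H(C(r(4)))*(-818) = -(-13)*4*(-818) = -26*(-2)*(-818) = 52*(-818) = -42536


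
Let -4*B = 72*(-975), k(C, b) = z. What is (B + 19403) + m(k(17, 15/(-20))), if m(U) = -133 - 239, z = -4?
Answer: 36581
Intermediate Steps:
k(C, b) = -4
B = 17550 (B = -18*(-975) = -¼*(-70200) = 17550)
m(U) = -372
(B + 19403) + m(k(17, 15/(-20))) = (17550 + 19403) - 372 = 36953 - 372 = 36581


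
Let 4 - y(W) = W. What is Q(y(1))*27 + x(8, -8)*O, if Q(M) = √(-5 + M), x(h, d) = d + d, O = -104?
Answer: 1664 + 27*I*√2 ≈ 1664.0 + 38.184*I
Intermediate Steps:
y(W) = 4 - W
x(h, d) = 2*d
Q(y(1))*27 + x(8, -8)*O = √(-5 + (4 - 1*1))*27 + (2*(-8))*(-104) = √(-5 + (4 - 1))*27 - 16*(-104) = √(-5 + 3)*27 + 1664 = √(-2)*27 + 1664 = (I*√2)*27 + 1664 = 27*I*√2 + 1664 = 1664 + 27*I*√2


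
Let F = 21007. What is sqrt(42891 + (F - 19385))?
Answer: sqrt(44513) ≈ 210.98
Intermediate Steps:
sqrt(42891 + (F - 19385)) = sqrt(42891 + (21007 - 19385)) = sqrt(42891 + 1622) = sqrt(44513)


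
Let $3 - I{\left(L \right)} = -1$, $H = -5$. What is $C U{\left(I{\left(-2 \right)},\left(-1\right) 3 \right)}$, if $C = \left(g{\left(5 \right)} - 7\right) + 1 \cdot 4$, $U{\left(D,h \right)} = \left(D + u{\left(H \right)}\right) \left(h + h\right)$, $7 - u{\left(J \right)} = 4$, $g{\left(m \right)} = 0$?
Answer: $126$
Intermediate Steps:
$u{\left(J \right)} = 3$ ($u{\left(J \right)} = 7 - 4 = 3$)
$I{\left(L \right)} = 4$ ($I{\left(L \right)} = 3 - -1 = 3 + 1 = 4$)
$U{\left(D,h \right)} = 2 h \left(3 + D\right)$ ($U{\left(D,h \right)} = \left(D + 3\right) \left(h + h\right) = \left(3 + D\right) 2 h = 2 h \left(3 + D\right)$)
$C = -3$ ($C = \left(0 - 7\right) + 1 \cdot 4 = -7 + 4 = -3$)
$C U{\left(I{\left(-2 \right)},\left(-1\right) 3 \right)} = - 3 \cdot 2 \left(\left(-1\right) 3\right) \left(3 + 4\right) = - 3 \cdot 2 \left(-3\right) 7 = \left(-3\right) \left(-42\right) = 126$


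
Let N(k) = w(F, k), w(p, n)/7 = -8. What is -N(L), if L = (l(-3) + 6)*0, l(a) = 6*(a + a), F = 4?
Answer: 56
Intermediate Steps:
w(p, n) = -56 (w(p, n) = 7*(-8) = -56)
l(a) = 12*a (l(a) = 6*(2*a) = 12*a)
L = 0 (L = (12*(-3) + 6)*0 = (-36 + 6)*0 = -30*0 = 0)
N(k) = -56
-N(L) = -1*(-56) = 56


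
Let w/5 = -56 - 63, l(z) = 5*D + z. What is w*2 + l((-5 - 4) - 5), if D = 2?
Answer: -1194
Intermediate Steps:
l(z) = 10 + z (l(z) = 5*2 + z = 10 + z)
w = -595 (w = 5*(-56 - 63) = 5*(-119) = -595)
w*2 + l((-5 - 4) - 5) = -595*2 + (10 + ((-5 - 4) - 5)) = -1190 + (10 + (-9 - 5)) = -1190 + (10 - 14) = -1190 - 4 = -1194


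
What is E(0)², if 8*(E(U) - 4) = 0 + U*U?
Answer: 16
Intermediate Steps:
E(U) = 4 + U²/8 (E(U) = 4 + (0 + U*U)/8 = 4 + (0 + U²)/8 = 4 + U²/8)
E(0)² = (4 + (⅛)*0²)² = (4 + (⅛)*0)² = (4 + 0)² = 4² = 16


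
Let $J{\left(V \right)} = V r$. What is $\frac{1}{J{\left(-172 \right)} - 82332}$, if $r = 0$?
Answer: $- \frac{1}{82332} \approx -1.2146 \cdot 10^{-5}$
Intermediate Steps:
$J{\left(V \right)} = 0$ ($J{\left(V \right)} = V 0 = 0$)
$\frac{1}{J{\left(-172 \right)} - 82332} = \frac{1}{0 - 82332} = \frac{1}{-82332} = - \frac{1}{82332}$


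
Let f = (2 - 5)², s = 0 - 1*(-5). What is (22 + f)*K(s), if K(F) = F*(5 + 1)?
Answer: 930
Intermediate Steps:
s = 5 (s = 0 + 5 = 5)
K(F) = 6*F (K(F) = F*6 = 6*F)
f = 9 (f = (-3)² = 9)
(22 + f)*K(s) = (22 + 9)*(6*5) = 31*30 = 930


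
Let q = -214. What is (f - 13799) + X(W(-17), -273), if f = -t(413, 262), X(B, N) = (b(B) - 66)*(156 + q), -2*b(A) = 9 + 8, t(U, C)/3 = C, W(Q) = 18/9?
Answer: -10264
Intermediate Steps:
W(Q) = 2 (W(Q) = 18*(1/9) = 2)
t(U, C) = 3*C
b(A) = -17/2 (b(A) = -(9 + 8)/2 = -1/2*17 = -17/2)
X(B, N) = 4321 (X(B, N) = (-17/2 - 66)*(156 - 214) = -149/2*(-58) = 4321)
f = -786 (f = -3*262 = -1*786 = -786)
(f - 13799) + X(W(-17), -273) = (-786 - 13799) + 4321 = -14585 + 4321 = -10264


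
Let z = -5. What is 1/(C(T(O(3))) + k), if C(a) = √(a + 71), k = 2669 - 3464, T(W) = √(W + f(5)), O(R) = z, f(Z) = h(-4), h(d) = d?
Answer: -1/(795 - √(71 + 3*I)) ≈ -0.0012713 - 2.8767e-7*I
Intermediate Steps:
f(Z) = -4
O(R) = -5
T(W) = √(-4 + W) (T(W) = √(W - 4) = √(-4 + W))
k = -795
C(a) = √(71 + a)
1/(C(T(O(3))) + k) = 1/(√(71 + √(-4 - 5)) - 795) = 1/(√(71 + √(-9)) - 795) = 1/(√(71 + 3*I) - 795) = 1/(-795 + √(71 + 3*I))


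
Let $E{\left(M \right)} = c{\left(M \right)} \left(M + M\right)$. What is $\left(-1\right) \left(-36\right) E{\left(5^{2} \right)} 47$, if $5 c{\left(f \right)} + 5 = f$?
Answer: $338400$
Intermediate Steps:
$c{\left(f \right)} = -1 + \frac{f}{5}$
$E{\left(M \right)} = 2 M \left(-1 + \frac{M}{5}\right)$ ($E{\left(M \right)} = \left(-1 + \frac{M}{5}\right) \left(M + M\right) = \left(-1 + \frac{M}{5}\right) 2 M = 2 M \left(-1 + \frac{M}{5}\right)$)
$\left(-1\right) \left(-36\right) E{\left(5^{2} \right)} 47 = \left(-1\right) \left(-36\right) \frac{2 \cdot 5^{2} \left(-5 + 5^{2}\right)}{5} \cdot 47 = 36 \cdot \frac{2}{5} \cdot 25 \left(-5 + 25\right) 47 = 36 \cdot \frac{2}{5} \cdot 25 \cdot 20 \cdot 47 = 36 \cdot 200 \cdot 47 = 7200 \cdot 47 = 338400$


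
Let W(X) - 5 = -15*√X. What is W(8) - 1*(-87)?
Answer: 92 - 30*√2 ≈ 49.574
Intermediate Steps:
W(X) = 5 - 15*√X
W(8) - 1*(-87) = (5 - 30*√2) - 1*(-87) = (5 - 30*√2) + 87 = 92 - 30*√2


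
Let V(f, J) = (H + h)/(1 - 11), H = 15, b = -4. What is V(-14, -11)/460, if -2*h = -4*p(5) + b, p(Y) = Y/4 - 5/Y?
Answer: -7/1840 ≈ -0.0038043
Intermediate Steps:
p(Y) = -5/Y + Y/4 (p(Y) = Y*(¼) - 5/Y = Y/4 - 5/Y = -5/Y + Y/4)
h = 5/2 (h = -(-4*(-5/5 + (¼)*5) - 4)/2 = -(-4*(-5*⅕ + 5/4) - 4)/2 = -(-4*(-1 + 5/4) - 4)/2 = -(-4*¼ - 4)/2 = -(-1 - 4)/2 = -½*(-5) = 5/2 ≈ 2.5000)
V(f, J) = -7/4 (V(f, J) = (15 + 5/2)/(1 - 11) = (35/2)/(-10) = (35/2)*(-⅒) = -7/4)
V(-14, -11)/460 = -7/4/460 = -7/4*1/460 = -7/1840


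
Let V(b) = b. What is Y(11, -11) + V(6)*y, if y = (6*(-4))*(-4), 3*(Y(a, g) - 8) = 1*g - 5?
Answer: 1736/3 ≈ 578.67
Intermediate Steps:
Y(a, g) = 19/3 + g/3 (Y(a, g) = 8 + (1*g - 5)/3 = 8 + (g - 5)/3 = 8 + (-5 + g)/3 = 8 + (-5/3 + g/3) = 19/3 + g/3)
y = 96 (y = -24*(-4) = 96)
Y(11, -11) + V(6)*y = (19/3 + (1/3)*(-11)) + 6*96 = (19/3 - 11/3) + 576 = 8/3 + 576 = 1736/3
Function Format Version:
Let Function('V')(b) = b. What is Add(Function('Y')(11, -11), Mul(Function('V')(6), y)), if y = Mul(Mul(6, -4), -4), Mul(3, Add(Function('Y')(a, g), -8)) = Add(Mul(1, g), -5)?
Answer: Rational(1736, 3) ≈ 578.67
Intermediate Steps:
Function('Y')(a, g) = Add(Rational(19, 3), Mul(Rational(1, 3), g)) (Function('Y')(a, g) = Add(8, Mul(Rational(1, 3), Add(Mul(1, g), -5))) = Add(8, Mul(Rational(1, 3), Add(g, -5))) = Add(8, Mul(Rational(1, 3), Add(-5, g))) = Add(8, Add(Rational(-5, 3), Mul(Rational(1, 3), g))) = Add(Rational(19, 3), Mul(Rational(1, 3), g)))
y = 96 (y = Mul(-24, -4) = 96)
Add(Function('Y')(11, -11), Mul(Function('V')(6), y)) = Add(Add(Rational(19, 3), Mul(Rational(1, 3), -11)), Mul(6, 96)) = Add(Add(Rational(19, 3), Rational(-11, 3)), 576) = Add(Rational(8, 3), 576) = Rational(1736, 3)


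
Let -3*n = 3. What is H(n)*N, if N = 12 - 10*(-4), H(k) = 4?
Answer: 208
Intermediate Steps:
n = -1 (n = -1/3*3 = -1)
N = 52 (N = 12 + 40 = 52)
H(n)*N = 4*52 = 208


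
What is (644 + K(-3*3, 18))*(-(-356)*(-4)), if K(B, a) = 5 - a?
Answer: -898544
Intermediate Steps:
(644 + K(-3*3, 18))*(-(-356)*(-4)) = (644 + (5 - 1*18))*(-(-356)*(-4)) = (644 + (5 - 18))*(-178*8) = (644 - 13)*(-1424) = 631*(-1424) = -898544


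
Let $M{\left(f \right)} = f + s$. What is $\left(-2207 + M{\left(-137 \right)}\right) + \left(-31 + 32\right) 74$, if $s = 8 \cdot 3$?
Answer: $-2246$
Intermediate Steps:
$s = 24$
$M{\left(f \right)} = 24 + f$ ($M{\left(f \right)} = f + 24 = 24 + f$)
$\left(-2207 + M{\left(-137 \right)}\right) + \left(-31 + 32\right) 74 = \left(-2207 + \left(24 - 137\right)\right) + \left(-31 + 32\right) 74 = \left(-2207 - 113\right) + 1 \cdot 74 = -2320 + 74 = -2246$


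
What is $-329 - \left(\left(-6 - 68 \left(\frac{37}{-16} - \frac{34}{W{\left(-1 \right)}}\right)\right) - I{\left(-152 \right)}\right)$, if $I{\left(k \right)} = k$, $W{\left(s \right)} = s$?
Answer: $\frac{6719}{4} \approx 1679.8$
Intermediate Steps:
$-329 - \left(\left(-6 - 68 \left(\frac{37}{-16} - \frac{34}{W{\left(-1 \right)}}\right)\right) - I{\left(-152 \right)}\right) = -329 - \left(\left(-6 - 68 \left(\frac{37}{-16} - \frac{34}{-1}\right)\right) - -152\right) = -329 - \left(\left(-6 - 68 \left(37 \left(- \frac{1}{16}\right) - -34\right)\right) + 152\right) = -329 - \left(\left(-6 - 68 \left(- \frac{37}{16} + 34\right)\right) + 152\right) = -329 - \left(\left(-6 - \frac{8619}{4}\right) + 152\right) = -329 - \left(- \frac{8643}{4} + 152\right) = -329 - - \frac{8035}{4} = -329 + \frac{8035}{4} = \frac{6719}{4}$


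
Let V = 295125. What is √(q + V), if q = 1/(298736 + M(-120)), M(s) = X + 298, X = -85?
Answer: √538274901442226/42707 ≈ 543.25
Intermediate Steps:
M(s) = 213 (M(s) = -85 + 298 = 213)
q = 1/298949 (q = 1/(298736 + 213) = 1/298949 ≈ 3.3451e-6)
√(q + V) = √(1/298949 + 295125) = √(88227323626/298949) = √538274901442226/42707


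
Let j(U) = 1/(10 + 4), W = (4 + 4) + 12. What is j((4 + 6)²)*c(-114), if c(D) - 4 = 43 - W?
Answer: 27/14 ≈ 1.9286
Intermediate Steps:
W = 20 (W = 8 + 12 = 20)
j(U) = 1/14
c(D) = 27 (c(D) = 4 + (43 - 1*20) = 4 + (43 - 20) = 4 + 23 = 27)
j((4 + 6)²)*c(-114) = (1/14)*27 = 27/14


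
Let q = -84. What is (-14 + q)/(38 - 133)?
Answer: 98/95 ≈ 1.0316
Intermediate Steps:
(-14 + q)/(38 - 133) = (-14 - 84)/(38 - 133) = -98/(-95) = -98*(-1/95) = 98/95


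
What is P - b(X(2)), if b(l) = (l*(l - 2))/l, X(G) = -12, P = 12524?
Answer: 12538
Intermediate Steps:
b(l) = -2 + l (b(l) = (l*(-2 + l))/l = -2 + l)
P - b(X(2)) = 12524 - (-2 - 12) = 12524 - 1*(-14) = 12524 + 14 = 12538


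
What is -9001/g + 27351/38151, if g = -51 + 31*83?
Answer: -10163627/3563586 ≈ -2.8521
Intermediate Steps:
g = 2522 (g = -51 + 2573 = 2522)
-9001/g + 27351/38151 = -9001/2522 + 27351/38151 = -9001*1/2522 + 27351*(1/38151) = -9001/2522 + 1013/1413 = -10163627/3563586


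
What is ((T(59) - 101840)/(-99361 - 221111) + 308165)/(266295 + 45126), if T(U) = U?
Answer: 10973150629/11089078968 ≈ 0.98955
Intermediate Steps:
((T(59) - 101840)/(-99361 - 221111) + 308165)/(266295 + 45126) = ((59 - 101840)/(-99361 - 221111) + 308165)/(266295 + 45126) = (-101781/(-320472) + 308165)/311421 = (-101781*(-1/320472) + 308165)*(1/311421) = (11309/35608 + 308165)*(1/311421) = (10973150629/35608)*(1/311421) = 10973150629/11089078968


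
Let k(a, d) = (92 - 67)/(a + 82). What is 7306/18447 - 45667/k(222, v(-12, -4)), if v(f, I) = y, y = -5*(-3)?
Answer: -19699633742/35475 ≈ -5.5531e+5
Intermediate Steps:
y = 15
v(f, I) = 15
k(a, d) = 25/(82 + a)
7306/18447 - 45667/k(222, v(-12, -4)) = 7306/18447 - 45667/(25/(82 + 222)) = 7306*(1/18447) - 45667/(25/304) = 562/1419 - 45667/(25*(1/304)) = 562/1419 - 45667/25/304 = 562/1419 - 45667*304/25 = 562/1419 - 13882768/25 = -19699633742/35475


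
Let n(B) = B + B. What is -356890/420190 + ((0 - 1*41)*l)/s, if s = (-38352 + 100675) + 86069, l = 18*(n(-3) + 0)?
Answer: -47313907/57734106 ≈ -0.81951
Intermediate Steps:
n(B) = 2*B
l = -108 (l = 18*(2*(-3) + 0) = 18*(-6 + 0) = 18*(-6) = -108)
s = 148392 (s = 62323 + 86069 = 148392)
-356890/420190 + ((0 - 1*41)*l)/s = -356890/420190 + ((0 - 1*41)*(-108))/148392 = -356890*1/420190 + ((0 - 41)*(-108))*(1/148392) = -35689/42019 - 41*(-108)*(1/148392) = -35689/42019 + 4428*(1/148392) = -35689/42019 + 41/1374 = -47313907/57734106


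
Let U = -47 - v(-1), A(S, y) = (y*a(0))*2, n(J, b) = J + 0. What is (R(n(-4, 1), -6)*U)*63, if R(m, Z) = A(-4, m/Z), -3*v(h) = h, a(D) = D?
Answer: 0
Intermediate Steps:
n(J, b) = J
v(h) = -h/3
A(S, y) = 0 (A(S, y) = (y*0)*2 = 0*2 = 0)
R(m, Z) = 0
U = -142/3 (U = -47 - (-1)*(-1)/3 = -47 - 1*⅓ = -47 - ⅓ = -142/3 ≈ -47.333)
(R(n(-4, 1), -6)*U)*63 = (0*(-142/3))*63 = 0*63 = 0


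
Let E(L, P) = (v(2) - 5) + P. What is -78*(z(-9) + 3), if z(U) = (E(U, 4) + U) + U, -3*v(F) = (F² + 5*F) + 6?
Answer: 1768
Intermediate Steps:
v(F) = -2 - 5*F/3 - F²/3 (v(F) = -((F² + 5*F) + 6)/3 = -(6 + F² + 5*F)/3 = -2 - 5*F/3 - F²/3)
E(L, P) = -35/3 + P (E(L, P) = ((-2 - 5/3*2 - ⅓*2²) - 5) + P = ((-2 - 10/3 - ⅓*4) - 5) + P = ((-2 - 10/3 - 4/3) - 5) + P = (-20/3 - 5) + P = -35/3 + P)
z(U) = -23/3 + 2*U (z(U) = ((-35/3 + 4) + U) + U = (-23/3 + U) + U = -23/3 + 2*U)
-78*(z(-9) + 3) = -78*((-23/3 + 2*(-9)) + 3) = -78*((-23/3 - 18) + 3) = -78*(-77/3 + 3) = -78*(-68/3) = 1768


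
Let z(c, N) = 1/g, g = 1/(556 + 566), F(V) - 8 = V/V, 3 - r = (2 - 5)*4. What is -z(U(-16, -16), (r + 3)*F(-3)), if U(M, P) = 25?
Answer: -1122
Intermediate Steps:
r = 15 (r = 3 - (2 - 5)*4 = 3 - (-3)*4 = 3 - 1*(-12) = 3 + 12 = 15)
F(V) = 9 (F(V) = 8 + V/V = 8 + 1 = 9)
g = 1/1122 ≈ 0.00089127
z(c, N) = 1122 (z(c, N) = 1/(1/1122) = 1122)
-z(U(-16, -16), (r + 3)*F(-3)) = -1*1122 = -1122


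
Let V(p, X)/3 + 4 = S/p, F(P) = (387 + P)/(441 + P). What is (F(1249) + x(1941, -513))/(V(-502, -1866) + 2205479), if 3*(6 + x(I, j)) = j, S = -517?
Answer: -74670994/935538357325 ≈ -7.9816e-5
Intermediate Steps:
x(I, j) = -6 + j/3
F(P) = (387 + P)/(441 + P)
V(p, X) = -12 - 1551/p (V(p, X) = -12 + 3*(-517/p) = -12 - 1551/p)
(F(1249) + x(1941, -513))/(V(-502, -1866) + 2205479) = ((387 + 1249)/(441 + 1249) + (-6 + (⅓)*(-513)))/((-12 - 1551/(-502)) + 2205479) = (1636/1690 + (-6 - 171))/((-12 - 1551*(-1/502)) + 2205479) = ((1/1690)*1636 - 177)/((-12 + 1551/502) + 2205479) = (818/845 - 177)/(-4473/502 + 2205479) = -148747/(845*1107145985/502) = -148747/845*502/1107145985 = -74670994/935538357325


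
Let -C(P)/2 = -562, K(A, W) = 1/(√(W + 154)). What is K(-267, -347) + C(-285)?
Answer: 1124 - I*√193/193 ≈ 1124.0 - 0.071982*I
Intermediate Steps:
K(A, W) = (154 + W)^(-½) (K(A, W) = 1/(√(154 + W)) = (154 + W)^(-½))
C(P) = 1124 (C(P) = -2*(-562) = 1124)
K(-267, -347) + C(-285) = (154 - 347)^(-½) + 1124 = (-193)^(-½) + 1124 = -I*√193/193 + 1124 = 1124 - I*√193/193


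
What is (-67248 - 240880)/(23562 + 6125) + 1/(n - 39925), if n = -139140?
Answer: -55174970007/5315902655 ≈ -10.379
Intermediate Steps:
(-67248 - 240880)/(23562 + 6125) + 1/(n - 39925) = (-67248 - 240880)/(23562 + 6125) + 1/(-139140 - 39925) = -308128/29687 + 1/(-179065) = -308128*1/29687 - 1/179065 = -308128/29687 - 1/179065 = -55174970007/5315902655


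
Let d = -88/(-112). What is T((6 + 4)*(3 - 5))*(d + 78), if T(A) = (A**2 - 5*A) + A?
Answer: 264720/7 ≈ 37817.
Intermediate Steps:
T(A) = A**2 - 4*A
d = 11/14 (d = -88*(-1/112) = 11/14 ≈ 0.78571)
T((6 + 4)*(3 - 5))*(d + 78) = (((6 + 4)*(3 - 5))*(-4 + (6 + 4)*(3 - 5)))*(11/14 + 78) = ((10*(-2))*(-4 + 10*(-2)))*(1103/14) = -20*(-4 - 20)*(1103/14) = -20*(-24)*(1103/14) = 480*(1103/14) = 264720/7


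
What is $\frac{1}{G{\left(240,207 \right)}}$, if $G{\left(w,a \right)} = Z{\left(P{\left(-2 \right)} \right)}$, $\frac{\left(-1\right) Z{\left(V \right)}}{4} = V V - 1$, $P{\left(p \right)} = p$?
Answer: $- \frac{1}{12} \approx -0.083333$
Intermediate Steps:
$Z{\left(V \right)} = 4 - 4 V^{2}$ ($Z{\left(V \right)} = - 4 \left(V V - 1\right) = - 4 \left(V^{2} - 1\right) = - 4 \left(-1 + V^{2}\right) = 4 - 4 V^{2}$)
$G{\left(w,a \right)} = -12$ ($G{\left(w,a \right)} = 4 - 4 \left(-2\right)^{2} = 4 - 16 = -12$)
$\frac{1}{G{\left(240,207 \right)}} = \frac{1}{-12} = - \frac{1}{12}$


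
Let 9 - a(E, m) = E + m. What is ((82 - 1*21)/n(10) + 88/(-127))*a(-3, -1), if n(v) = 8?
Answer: 91559/1016 ≈ 90.117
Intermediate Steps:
a(E, m) = 9 - E - m (a(E, m) = 9 - (E + m) = 9 + (-E - m) = 9 - E - m)
((82 - 1*21)/n(10) + 88/(-127))*a(-3, -1) = ((82 - 1*21)/8 + 88/(-127))*(9 - 1*(-3) - 1*(-1)) = ((82 - 21)*(1/8) + 88*(-1/127))*(9 + 3 + 1) = (61*(1/8) - 88/127)*13 = (61/8 - 88/127)*13 = (7043/1016)*13 = 91559/1016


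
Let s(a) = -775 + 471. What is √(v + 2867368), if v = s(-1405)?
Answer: 2*√716766 ≈ 1693.2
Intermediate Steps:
s(a) = -304
v = -304
√(v + 2867368) = √(-304 + 2867368) = √2867064 = 2*√716766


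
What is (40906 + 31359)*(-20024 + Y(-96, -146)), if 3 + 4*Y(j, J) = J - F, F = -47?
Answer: -2897754235/2 ≈ -1.4489e+9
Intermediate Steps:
Y(j, J) = 11 + J/4 (Y(j, J) = -¾ + (J - 1*(-47))/4 = -¾ + (J + 47)/4 = -¾ + (47 + J)/4 = -¾ + (47/4 + J/4) = 11 + J/4)
(40906 + 31359)*(-20024 + Y(-96, -146)) = (40906 + 31359)*(-20024 + (11 + (¼)*(-146))) = 72265*(-20024 + (11 - 73/2)) = 72265*(-20024 - 51/2) = 72265*(-40099/2) = -2897754235/2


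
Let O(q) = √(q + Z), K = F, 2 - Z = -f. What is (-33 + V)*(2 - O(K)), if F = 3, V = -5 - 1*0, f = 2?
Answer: -76 + 38*√7 ≈ 24.539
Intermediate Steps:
V = -5 (V = -5 + 0 = -5)
Z = 4 (Z = 2 - (-1)*2 = 2 - 1*(-2) = 2 + 2 = 4)
K = 3
O(q) = √(4 + q) (O(q) = √(q + 4) = √(4 + q))
(-33 + V)*(2 - O(K)) = (-33 - 5)*(2 - √(4 + 3)) = -38*(2 - √7) = -76 + 38*√7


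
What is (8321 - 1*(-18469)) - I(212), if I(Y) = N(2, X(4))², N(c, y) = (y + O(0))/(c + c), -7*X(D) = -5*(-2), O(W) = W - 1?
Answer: 21003071/784 ≈ 26790.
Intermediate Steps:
O(W) = -1 + W
X(D) = -10/7 (X(D) = -(-5)*(-2)/7 = -⅐*10 = -10/7)
N(c, y) = (-1 + y)/(2*c) (N(c, y) = (y + (-1 + 0))/(c + c) = (y - 1)/((2*c)) = (-1 + y)*(1/(2*c)) = (-1 + y)/(2*c))
I(Y) = 289/784 (I(Y) = ((½)*(-1 - 10/7)/2)² = ((½)*(½)*(-17/7))² = (-17/28)² = 289/784)
(8321 - 1*(-18469)) - I(212) = (8321 - 1*(-18469)) - 1*289/784 = (8321 + 18469) - 289/784 = 26790 - 289/784 = 21003071/784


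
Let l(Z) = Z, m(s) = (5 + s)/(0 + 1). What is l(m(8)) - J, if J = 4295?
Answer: -4282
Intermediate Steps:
m(s) = 5 + s (m(s) = (5 + s)/1 = (5 + s)*1 = 5 + s)
l(m(8)) - J = (5 + 8) - 1*4295 = 13 - 4295 = -4282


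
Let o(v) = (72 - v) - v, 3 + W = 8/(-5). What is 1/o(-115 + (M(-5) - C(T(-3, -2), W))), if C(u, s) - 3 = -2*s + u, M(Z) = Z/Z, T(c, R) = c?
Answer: 5/1592 ≈ 0.0031407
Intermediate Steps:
M(Z) = 1
W = -23/5 (W = -3 + 8/(-5) = -3 + 8*(-⅕) = -3 - 8/5 = -23/5 ≈ -4.6000)
C(u, s) = 3 + u - 2*s (C(u, s) = 3 + (-2*s + u) = 3 + (u - 2*s) = 3 + u - 2*s)
o(v) = 72 - 2*v
1/o(-115 + (M(-5) - C(T(-3, -2), W))) = 1/(72 - 2*(-115 + (1 - (3 - 3 - 2*(-23/5))))) = 1/(72 - 2*(-115 + (1 - (3 - 3 + 46/5)))) = 1/(72 - 2*(-115 + (1 - 1*46/5))) = 1/(72 - 2*(-115 + (1 - 46/5))) = 1/(72 - 2*(-115 - 41/5)) = 1/(72 - 2*(-616/5)) = 1/(72 + 1232/5) = 1/(1592/5) = 5/1592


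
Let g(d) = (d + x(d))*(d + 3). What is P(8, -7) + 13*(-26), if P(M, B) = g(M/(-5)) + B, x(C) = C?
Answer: -8737/25 ≈ -349.48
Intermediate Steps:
g(d) = 2*d*(3 + d) (g(d) = (d + d)*(d + 3) = (2*d)*(3 + d) = 2*d*(3 + d))
P(M, B) = B - 2*M*(3 - M/5)/5 (P(M, B) = 2*(M/(-5))*(3 + M/(-5)) + B = 2*(M*(-⅕))*(3 + M*(-⅕)) + B = 2*(-M/5)*(3 - M/5) + B = -2*M*(3 - M/5)/5 + B = B - 2*M*(3 - M/5)/5)
P(8, -7) + 13*(-26) = (-7 - 6/5*8 + (2/25)*8²) + 13*(-26) = (-7 - 48/5 + (2/25)*64) - 338 = (-7 - 48/5 + 128/25) - 338 = -287/25 - 338 = -8737/25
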